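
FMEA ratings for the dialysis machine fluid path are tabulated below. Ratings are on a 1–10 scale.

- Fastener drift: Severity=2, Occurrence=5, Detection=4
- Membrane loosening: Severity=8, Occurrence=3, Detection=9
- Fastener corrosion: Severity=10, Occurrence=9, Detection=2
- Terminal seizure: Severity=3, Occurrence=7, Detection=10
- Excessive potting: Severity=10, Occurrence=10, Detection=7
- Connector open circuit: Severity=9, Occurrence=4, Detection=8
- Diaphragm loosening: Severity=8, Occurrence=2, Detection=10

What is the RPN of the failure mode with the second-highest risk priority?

288

RPN = Severity × Occurrence × Detection:
  Fastener drift: 2 × 5 × 4 = 40
  Membrane loosening: 8 × 3 × 9 = 216
  Fastener corrosion: 10 × 9 × 2 = 180
  Terminal seizure: 3 × 7 × 10 = 210
  Excessive potting: 10 × 10 × 7 = 700
  Connector open circuit: 9 × 4 × 8 = 288
  Diaphragm loosening: 8 × 2 × 10 = 160
Sorted descending: 700, 288, 216, 210, 180, 160, 40.
The second-highest RPN is 288 (Connector open circuit).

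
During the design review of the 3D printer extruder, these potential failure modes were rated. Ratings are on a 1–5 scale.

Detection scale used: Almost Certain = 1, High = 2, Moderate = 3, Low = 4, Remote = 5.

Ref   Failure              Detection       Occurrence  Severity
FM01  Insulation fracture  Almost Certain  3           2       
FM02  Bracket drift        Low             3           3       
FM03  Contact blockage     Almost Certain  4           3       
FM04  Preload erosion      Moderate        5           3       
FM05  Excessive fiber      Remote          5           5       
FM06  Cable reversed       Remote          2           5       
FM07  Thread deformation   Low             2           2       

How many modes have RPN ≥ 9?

RPN = Severity × Occurrence × Detection:
  FM01: 2 × 3 × 1 = 6
  FM02: 3 × 3 × 4 = 36
  FM03: 3 × 4 × 1 = 12
  FM04: 3 × 5 × 3 = 45
  FM05: 5 × 5 × 5 = 125
  FM06: 5 × 2 × 5 = 50
  FM07: 2 × 2 × 4 = 16
Modes with RPN ≥ 9: FM02 (36), FM03 (12), FM04 (45), FM05 (125), FM06 (50), FM07 (16) → 6.

6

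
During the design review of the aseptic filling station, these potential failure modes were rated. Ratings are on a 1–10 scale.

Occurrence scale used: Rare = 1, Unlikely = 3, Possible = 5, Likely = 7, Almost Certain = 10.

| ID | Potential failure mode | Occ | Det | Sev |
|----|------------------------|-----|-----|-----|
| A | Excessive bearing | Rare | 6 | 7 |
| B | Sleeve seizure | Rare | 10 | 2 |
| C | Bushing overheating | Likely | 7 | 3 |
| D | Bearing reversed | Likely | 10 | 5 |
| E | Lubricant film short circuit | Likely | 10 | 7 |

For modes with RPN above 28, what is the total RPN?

RPN = Severity × Occurrence × Detection:
  A: 7 × 1 × 6 = 42
  B: 2 × 1 × 10 = 20
  C: 3 × 7 × 7 = 147
  D: 5 × 7 × 10 = 350
  E: 7 × 7 × 10 = 490
RPN > 28: A (42), C (147), D (350), E (490).
Sum: 42 + 147 + 350 + 490 = 1029.

1029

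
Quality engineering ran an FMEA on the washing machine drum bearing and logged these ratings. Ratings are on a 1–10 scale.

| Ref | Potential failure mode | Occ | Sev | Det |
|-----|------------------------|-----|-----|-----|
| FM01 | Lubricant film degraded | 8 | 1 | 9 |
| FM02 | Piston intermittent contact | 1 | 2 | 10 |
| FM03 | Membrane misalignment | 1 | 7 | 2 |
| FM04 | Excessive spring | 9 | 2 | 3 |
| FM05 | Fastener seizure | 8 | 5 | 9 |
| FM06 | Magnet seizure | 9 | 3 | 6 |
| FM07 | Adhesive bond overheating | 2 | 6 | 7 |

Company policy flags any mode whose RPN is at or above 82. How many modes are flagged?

RPN = Severity × Occurrence × Detection:
  FM01: 1 × 8 × 9 = 72
  FM02: 2 × 1 × 10 = 20
  FM03: 7 × 1 × 2 = 14
  FM04: 2 × 9 × 3 = 54
  FM05: 5 × 8 × 9 = 360
  FM06: 3 × 9 × 6 = 162
  FM07: 6 × 2 × 7 = 84
Modes with RPN ≥ 82: FM05 (360), FM06 (162), FM07 (84) → 3.

3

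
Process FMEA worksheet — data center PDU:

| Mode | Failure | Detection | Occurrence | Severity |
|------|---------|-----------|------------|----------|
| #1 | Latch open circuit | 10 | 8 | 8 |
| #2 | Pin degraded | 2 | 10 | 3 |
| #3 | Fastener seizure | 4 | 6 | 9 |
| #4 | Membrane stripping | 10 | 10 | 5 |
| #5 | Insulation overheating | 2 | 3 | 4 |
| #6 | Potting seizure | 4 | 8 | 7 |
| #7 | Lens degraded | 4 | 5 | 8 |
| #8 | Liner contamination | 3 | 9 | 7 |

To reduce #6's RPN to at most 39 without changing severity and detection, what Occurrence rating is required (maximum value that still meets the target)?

#6: S=7, O=8, D=4 → current RPN = 224.
Fixed product = 28. Need 28 × O ≤ 39, so O ≤ 39/28 = 1.39.
Maximum integer Occurrence rating = 1 (gives RPN 28; O=2 would give 56 > 39).

1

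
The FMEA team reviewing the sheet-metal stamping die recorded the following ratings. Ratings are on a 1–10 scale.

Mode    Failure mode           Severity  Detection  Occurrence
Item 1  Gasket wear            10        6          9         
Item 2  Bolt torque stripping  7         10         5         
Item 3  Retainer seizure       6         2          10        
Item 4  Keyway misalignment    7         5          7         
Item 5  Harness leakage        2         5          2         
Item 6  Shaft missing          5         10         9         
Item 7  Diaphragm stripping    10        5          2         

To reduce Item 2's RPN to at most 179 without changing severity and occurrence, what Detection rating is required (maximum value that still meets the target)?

5

Item 2: S=7, O=5, D=10 → current RPN = 350.
Fixed product = 35. Need 35 × D ≤ 179, so D ≤ 179/35 = 5.11.
Maximum integer Detection rating = 5 (gives RPN 175; D=6 would give 210 > 179).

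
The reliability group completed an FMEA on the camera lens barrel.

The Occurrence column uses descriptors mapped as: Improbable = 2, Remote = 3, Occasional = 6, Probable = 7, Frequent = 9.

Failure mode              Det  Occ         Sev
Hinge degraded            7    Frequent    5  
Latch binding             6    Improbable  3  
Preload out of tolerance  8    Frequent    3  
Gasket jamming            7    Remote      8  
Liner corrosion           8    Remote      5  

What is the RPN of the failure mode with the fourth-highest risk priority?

RPN = Severity × Occurrence × Detection:
  Hinge degraded: 5 × 9 × 7 = 315
  Latch binding: 3 × 2 × 6 = 36
  Preload out of tolerance: 3 × 9 × 8 = 216
  Gasket jamming: 8 × 3 × 7 = 168
  Liner corrosion: 5 × 3 × 8 = 120
Sorted descending: 315, 216, 168, 120, 36.
The fourth-highest RPN is 120 (Liner corrosion).

120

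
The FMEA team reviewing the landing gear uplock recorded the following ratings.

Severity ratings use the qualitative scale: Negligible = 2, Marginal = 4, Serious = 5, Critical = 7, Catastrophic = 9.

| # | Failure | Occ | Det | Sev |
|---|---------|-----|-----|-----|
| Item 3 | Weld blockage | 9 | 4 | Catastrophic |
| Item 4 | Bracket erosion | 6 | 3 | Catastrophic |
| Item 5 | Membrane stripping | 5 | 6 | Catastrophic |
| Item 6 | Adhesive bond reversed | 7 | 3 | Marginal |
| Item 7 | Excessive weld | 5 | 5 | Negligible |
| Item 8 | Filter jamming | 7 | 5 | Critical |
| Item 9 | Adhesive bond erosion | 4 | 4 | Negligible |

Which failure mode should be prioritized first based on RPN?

RPN = Severity × Occurrence × Detection:
  Item 3: 9 × 9 × 4 = 324
  Item 4: 9 × 6 × 3 = 162
  Item 5: 9 × 5 × 6 = 270
  Item 6: 4 × 7 × 3 = 84
  Item 7: 2 × 5 × 5 = 50
  Item 8: 7 × 7 × 5 = 245
  Item 9: 2 × 4 × 4 = 32
Highest RPN is 324 → Item 3.

Item 3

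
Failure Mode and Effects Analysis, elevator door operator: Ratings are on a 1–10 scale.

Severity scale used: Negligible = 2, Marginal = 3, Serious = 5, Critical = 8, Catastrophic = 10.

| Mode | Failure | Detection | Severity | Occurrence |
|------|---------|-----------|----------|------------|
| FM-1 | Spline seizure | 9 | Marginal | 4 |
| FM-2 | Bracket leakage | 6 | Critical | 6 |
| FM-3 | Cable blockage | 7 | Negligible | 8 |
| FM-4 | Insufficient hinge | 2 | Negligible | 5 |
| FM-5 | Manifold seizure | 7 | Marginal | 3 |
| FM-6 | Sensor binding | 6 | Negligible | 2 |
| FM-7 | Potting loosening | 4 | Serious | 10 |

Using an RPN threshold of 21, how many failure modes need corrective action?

RPN = Severity × Occurrence × Detection:
  FM-1: 3 × 4 × 9 = 108
  FM-2: 8 × 6 × 6 = 288
  FM-3: 2 × 8 × 7 = 112
  FM-4: 2 × 5 × 2 = 20
  FM-5: 3 × 3 × 7 = 63
  FM-6: 2 × 2 × 6 = 24
  FM-7: 5 × 10 × 4 = 200
Modes with RPN ≥ 21: FM-1 (108), FM-2 (288), FM-3 (112), FM-5 (63), FM-6 (24), FM-7 (200) → 6.

6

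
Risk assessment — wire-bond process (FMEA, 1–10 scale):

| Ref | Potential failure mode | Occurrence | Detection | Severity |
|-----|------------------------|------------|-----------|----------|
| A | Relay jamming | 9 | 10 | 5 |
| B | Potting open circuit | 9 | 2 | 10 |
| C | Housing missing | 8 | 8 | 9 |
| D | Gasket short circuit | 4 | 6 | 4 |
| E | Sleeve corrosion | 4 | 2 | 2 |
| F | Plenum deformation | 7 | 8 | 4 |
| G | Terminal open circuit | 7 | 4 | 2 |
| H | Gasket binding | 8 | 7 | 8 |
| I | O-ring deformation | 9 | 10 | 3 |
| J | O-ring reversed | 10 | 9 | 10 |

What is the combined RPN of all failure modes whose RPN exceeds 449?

1926

RPN = Severity × Occurrence × Detection:
  A: 5 × 9 × 10 = 450
  B: 10 × 9 × 2 = 180
  C: 9 × 8 × 8 = 576
  D: 4 × 4 × 6 = 96
  E: 2 × 4 × 2 = 16
  F: 4 × 7 × 8 = 224
  G: 2 × 7 × 4 = 56
  H: 8 × 8 × 7 = 448
  I: 3 × 9 × 10 = 270
  J: 10 × 10 × 9 = 900
RPN > 449: A (450), C (576), J (900).
Sum: 450 + 576 + 900 = 1926.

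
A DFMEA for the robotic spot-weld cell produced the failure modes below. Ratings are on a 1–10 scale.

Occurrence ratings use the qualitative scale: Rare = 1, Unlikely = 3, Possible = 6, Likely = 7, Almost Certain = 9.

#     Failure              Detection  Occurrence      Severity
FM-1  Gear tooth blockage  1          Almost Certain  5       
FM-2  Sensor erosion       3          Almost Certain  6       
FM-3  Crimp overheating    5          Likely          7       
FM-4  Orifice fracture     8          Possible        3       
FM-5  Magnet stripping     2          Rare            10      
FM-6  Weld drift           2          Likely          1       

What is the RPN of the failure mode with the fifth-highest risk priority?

20

RPN = Severity × Occurrence × Detection:
  FM-1: 5 × 9 × 1 = 45
  FM-2: 6 × 9 × 3 = 162
  FM-3: 7 × 7 × 5 = 245
  FM-4: 3 × 6 × 8 = 144
  FM-5: 10 × 1 × 2 = 20
  FM-6: 1 × 7 × 2 = 14
Sorted descending: 245, 162, 144, 45, 20, 14.
The fifth-highest RPN is 20 (FM-5).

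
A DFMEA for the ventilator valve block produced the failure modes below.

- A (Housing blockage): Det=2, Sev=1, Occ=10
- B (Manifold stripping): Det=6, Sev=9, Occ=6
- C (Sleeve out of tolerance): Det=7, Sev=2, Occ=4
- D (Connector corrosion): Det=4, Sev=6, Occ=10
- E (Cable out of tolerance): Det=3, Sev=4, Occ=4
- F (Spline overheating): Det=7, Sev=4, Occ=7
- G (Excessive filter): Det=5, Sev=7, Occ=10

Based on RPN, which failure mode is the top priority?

G

RPN = Severity × Occurrence × Detection:
  A: 1 × 10 × 2 = 20
  B: 9 × 6 × 6 = 324
  C: 2 × 4 × 7 = 56
  D: 6 × 10 × 4 = 240
  E: 4 × 4 × 3 = 48
  F: 4 × 7 × 7 = 196
  G: 7 × 10 × 5 = 350
Highest RPN is 350 → G.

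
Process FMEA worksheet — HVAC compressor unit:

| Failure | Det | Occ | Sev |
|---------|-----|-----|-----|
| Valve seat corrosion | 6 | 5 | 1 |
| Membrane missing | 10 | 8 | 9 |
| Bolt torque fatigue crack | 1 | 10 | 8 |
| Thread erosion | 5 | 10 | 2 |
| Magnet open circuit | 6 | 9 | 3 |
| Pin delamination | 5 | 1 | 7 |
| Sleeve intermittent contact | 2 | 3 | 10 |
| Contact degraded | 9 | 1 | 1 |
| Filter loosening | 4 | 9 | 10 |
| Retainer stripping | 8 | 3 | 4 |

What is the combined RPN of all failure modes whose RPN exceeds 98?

1342

RPN = Severity × Occurrence × Detection:
  Valve seat corrosion: 1 × 5 × 6 = 30
  Membrane missing: 9 × 8 × 10 = 720
  Bolt torque fatigue crack: 8 × 10 × 1 = 80
  Thread erosion: 2 × 10 × 5 = 100
  Magnet open circuit: 3 × 9 × 6 = 162
  Pin delamination: 7 × 1 × 5 = 35
  Sleeve intermittent contact: 10 × 3 × 2 = 60
  Contact degraded: 1 × 1 × 9 = 9
  Filter loosening: 10 × 9 × 4 = 360
  Retainer stripping: 4 × 3 × 8 = 96
RPN > 98: Membrane missing (720), Thread erosion (100), Magnet open circuit (162), Filter loosening (360).
Sum: 720 + 100 + 162 + 360 = 1342.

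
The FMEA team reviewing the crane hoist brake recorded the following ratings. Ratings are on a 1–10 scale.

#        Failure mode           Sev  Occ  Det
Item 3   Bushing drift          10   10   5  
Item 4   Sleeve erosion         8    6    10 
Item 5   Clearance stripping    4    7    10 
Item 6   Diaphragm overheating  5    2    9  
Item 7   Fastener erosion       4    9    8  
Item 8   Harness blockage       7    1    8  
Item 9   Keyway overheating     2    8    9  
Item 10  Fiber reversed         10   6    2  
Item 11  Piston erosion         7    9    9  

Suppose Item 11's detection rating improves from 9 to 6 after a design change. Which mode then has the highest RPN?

Item 3

RPN = Severity × Occurrence × Detection:
  Item 3: 10 × 10 × 5 = 500
  Item 4: 8 × 6 × 10 = 480
  Item 5: 4 × 7 × 10 = 280
  Item 6: 5 × 2 × 9 = 90
  Item 7: 4 × 9 × 8 = 288
  Item 8: 7 × 1 × 8 = 56
  Item 9: 2 × 8 × 9 = 144
  Item 10: 10 × 6 × 2 = 120
  Item 11: 7 × 9 × 9 = 567
After action: Item 11 → 7 × 9 × 6 = 378.
Revised RPNs: Item 3=500, Item 4=480, Item 11=378, Item 7=288, Item 5=280, Item 9=144, Item 10=120, Item 6=90, Item 8=56.
Highest is now Item 3 (500).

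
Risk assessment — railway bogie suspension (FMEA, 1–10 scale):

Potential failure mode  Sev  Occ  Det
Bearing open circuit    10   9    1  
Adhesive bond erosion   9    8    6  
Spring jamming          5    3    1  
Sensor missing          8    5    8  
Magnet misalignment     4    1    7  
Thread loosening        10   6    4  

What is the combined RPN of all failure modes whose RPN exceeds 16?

RPN = Severity × Occurrence × Detection:
  Bearing open circuit: 10 × 9 × 1 = 90
  Adhesive bond erosion: 9 × 8 × 6 = 432
  Spring jamming: 5 × 3 × 1 = 15
  Sensor missing: 8 × 5 × 8 = 320
  Magnet misalignment: 4 × 1 × 7 = 28
  Thread loosening: 10 × 6 × 4 = 240
RPN > 16: Bearing open circuit (90), Adhesive bond erosion (432), Sensor missing (320), Magnet misalignment (28), Thread loosening (240).
Sum: 90 + 432 + 320 + 28 + 240 = 1110.

1110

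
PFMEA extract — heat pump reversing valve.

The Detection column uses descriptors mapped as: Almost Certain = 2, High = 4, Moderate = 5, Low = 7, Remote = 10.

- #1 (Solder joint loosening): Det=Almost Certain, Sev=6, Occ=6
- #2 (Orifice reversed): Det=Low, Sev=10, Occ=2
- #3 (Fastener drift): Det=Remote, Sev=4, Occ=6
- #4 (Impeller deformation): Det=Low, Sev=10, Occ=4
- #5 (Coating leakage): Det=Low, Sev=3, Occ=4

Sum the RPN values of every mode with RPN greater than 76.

744

RPN = Severity × Occurrence × Detection:
  #1: 6 × 6 × 2 = 72
  #2: 10 × 2 × 7 = 140
  #3: 4 × 6 × 10 = 240
  #4: 10 × 4 × 7 = 280
  #5: 3 × 4 × 7 = 84
RPN > 76: #2 (140), #3 (240), #4 (280), #5 (84).
Sum: 140 + 240 + 280 + 84 = 744.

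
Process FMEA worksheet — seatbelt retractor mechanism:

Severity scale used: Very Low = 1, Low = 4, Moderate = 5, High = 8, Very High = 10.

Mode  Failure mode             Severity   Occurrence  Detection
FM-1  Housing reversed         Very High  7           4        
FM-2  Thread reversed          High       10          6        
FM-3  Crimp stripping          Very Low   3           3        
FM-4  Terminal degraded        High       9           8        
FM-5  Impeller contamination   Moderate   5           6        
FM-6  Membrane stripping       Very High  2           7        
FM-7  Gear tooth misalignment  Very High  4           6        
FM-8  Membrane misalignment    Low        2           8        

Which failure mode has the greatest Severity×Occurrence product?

Criticality = Severity × Occurrence:
  FM-1: 10 × 7 = 70
  FM-2: 8 × 10 = 80
  FM-3: 1 × 3 = 3
  FM-4: 8 × 9 = 72
  FM-5: 5 × 5 = 25
  FM-6: 10 × 2 = 20
  FM-7: 10 × 4 = 40
  FM-8: 4 × 2 = 8
Highest criticality is 80 → FM-2.

FM-2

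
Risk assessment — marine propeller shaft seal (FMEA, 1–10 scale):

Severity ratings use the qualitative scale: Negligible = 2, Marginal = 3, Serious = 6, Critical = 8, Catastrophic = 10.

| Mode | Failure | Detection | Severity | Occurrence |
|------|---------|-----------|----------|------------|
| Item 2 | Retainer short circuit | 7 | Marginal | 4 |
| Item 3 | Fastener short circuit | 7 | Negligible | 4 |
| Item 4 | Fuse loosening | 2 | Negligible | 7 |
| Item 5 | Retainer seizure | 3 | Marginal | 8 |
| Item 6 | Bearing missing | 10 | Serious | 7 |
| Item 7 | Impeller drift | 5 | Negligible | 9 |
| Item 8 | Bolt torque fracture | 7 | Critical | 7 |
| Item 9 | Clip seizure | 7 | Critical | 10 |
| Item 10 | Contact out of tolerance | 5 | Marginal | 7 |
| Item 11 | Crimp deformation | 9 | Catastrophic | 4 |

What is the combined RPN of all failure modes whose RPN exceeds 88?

RPN = Severity × Occurrence × Detection:
  Item 2: 3 × 4 × 7 = 84
  Item 3: 2 × 4 × 7 = 56
  Item 4: 2 × 7 × 2 = 28
  Item 5: 3 × 8 × 3 = 72
  Item 6: 6 × 7 × 10 = 420
  Item 7: 2 × 9 × 5 = 90
  Item 8: 8 × 7 × 7 = 392
  Item 9: 8 × 10 × 7 = 560
  Item 10: 3 × 7 × 5 = 105
  Item 11: 10 × 4 × 9 = 360
RPN > 88: Item 6 (420), Item 7 (90), Item 8 (392), Item 9 (560), Item 10 (105), Item 11 (360).
Sum: 420 + 90 + 392 + 560 + 105 + 360 = 1927.

1927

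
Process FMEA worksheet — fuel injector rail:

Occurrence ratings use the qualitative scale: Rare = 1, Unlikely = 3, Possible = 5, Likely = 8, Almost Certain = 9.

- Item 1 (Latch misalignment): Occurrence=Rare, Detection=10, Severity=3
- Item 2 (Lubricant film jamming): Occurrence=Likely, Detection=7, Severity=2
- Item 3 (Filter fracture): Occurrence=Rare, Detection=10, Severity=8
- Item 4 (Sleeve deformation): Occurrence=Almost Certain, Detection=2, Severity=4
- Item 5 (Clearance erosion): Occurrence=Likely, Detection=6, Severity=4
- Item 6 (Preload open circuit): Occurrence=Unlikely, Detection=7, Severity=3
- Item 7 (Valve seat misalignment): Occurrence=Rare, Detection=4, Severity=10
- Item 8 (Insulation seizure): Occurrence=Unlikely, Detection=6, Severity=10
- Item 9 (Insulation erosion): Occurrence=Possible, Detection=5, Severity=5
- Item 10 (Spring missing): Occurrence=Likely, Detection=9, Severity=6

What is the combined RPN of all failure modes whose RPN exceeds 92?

1041

RPN = Severity × Occurrence × Detection:
  Item 1: 3 × 1 × 10 = 30
  Item 2: 2 × 8 × 7 = 112
  Item 3: 8 × 1 × 10 = 80
  Item 4: 4 × 9 × 2 = 72
  Item 5: 4 × 8 × 6 = 192
  Item 6: 3 × 3 × 7 = 63
  Item 7: 10 × 1 × 4 = 40
  Item 8: 10 × 3 × 6 = 180
  Item 9: 5 × 5 × 5 = 125
  Item 10: 6 × 8 × 9 = 432
RPN > 92: Item 2 (112), Item 5 (192), Item 8 (180), Item 9 (125), Item 10 (432).
Sum: 112 + 192 + 180 + 125 + 432 = 1041.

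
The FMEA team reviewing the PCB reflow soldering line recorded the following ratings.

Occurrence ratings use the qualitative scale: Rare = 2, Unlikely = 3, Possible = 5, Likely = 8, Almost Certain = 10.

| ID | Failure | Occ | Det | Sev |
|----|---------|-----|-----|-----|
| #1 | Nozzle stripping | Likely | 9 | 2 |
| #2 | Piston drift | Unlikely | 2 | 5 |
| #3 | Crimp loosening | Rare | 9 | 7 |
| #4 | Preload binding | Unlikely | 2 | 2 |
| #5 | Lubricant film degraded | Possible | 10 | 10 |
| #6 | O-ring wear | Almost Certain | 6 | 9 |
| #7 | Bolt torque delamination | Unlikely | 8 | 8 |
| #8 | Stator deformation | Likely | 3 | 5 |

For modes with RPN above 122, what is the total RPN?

1502

RPN = Severity × Occurrence × Detection:
  #1: 2 × 8 × 9 = 144
  #2: 5 × 3 × 2 = 30
  #3: 7 × 2 × 9 = 126
  #4: 2 × 3 × 2 = 12
  #5: 10 × 5 × 10 = 500
  #6: 9 × 10 × 6 = 540
  #7: 8 × 3 × 8 = 192
  #8: 5 × 8 × 3 = 120
RPN > 122: #1 (144), #3 (126), #5 (500), #6 (540), #7 (192).
Sum: 144 + 126 + 500 + 540 + 192 = 1502.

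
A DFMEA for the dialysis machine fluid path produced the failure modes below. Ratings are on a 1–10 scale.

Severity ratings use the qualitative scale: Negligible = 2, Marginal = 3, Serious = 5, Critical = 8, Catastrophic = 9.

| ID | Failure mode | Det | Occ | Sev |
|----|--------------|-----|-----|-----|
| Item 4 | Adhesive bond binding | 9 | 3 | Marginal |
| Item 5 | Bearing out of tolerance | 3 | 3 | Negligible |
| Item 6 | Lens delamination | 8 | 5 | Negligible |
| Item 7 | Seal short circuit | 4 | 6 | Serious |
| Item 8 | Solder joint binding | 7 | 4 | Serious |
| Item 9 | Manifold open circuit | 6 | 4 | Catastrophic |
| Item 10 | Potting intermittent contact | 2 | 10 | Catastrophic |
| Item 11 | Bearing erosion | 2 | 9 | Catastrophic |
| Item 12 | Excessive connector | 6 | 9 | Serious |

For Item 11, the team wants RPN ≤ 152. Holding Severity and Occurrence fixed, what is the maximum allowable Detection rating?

1

Item 11: S=9, O=9, D=2 → current RPN = 162.
Fixed product = 81. Need 81 × D ≤ 152, so D ≤ 152/81 = 1.88.
Maximum integer Detection rating = 1 (gives RPN 81; D=2 would give 162 > 152).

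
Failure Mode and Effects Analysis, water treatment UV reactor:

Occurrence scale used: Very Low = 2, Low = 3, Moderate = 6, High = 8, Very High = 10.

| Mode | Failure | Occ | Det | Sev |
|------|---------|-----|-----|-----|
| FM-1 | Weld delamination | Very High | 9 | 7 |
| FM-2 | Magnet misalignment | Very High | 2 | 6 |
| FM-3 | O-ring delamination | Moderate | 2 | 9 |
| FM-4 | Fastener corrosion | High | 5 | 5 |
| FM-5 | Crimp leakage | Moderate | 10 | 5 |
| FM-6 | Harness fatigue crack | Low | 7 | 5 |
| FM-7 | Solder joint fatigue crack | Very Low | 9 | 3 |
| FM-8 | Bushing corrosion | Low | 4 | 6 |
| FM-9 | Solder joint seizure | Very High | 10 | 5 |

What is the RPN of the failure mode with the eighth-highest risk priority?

RPN = Severity × Occurrence × Detection:
  FM-1: 7 × 10 × 9 = 630
  FM-2: 6 × 10 × 2 = 120
  FM-3: 9 × 6 × 2 = 108
  FM-4: 5 × 8 × 5 = 200
  FM-5: 5 × 6 × 10 = 300
  FM-6: 5 × 3 × 7 = 105
  FM-7: 3 × 2 × 9 = 54
  FM-8: 6 × 3 × 4 = 72
  FM-9: 5 × 10 × 10 = 500
Sorted descending: 630, 500, 300, 200, 120, 108, 105, 72, 54.
The eighth-highest RPN is 72 (FM-8).

72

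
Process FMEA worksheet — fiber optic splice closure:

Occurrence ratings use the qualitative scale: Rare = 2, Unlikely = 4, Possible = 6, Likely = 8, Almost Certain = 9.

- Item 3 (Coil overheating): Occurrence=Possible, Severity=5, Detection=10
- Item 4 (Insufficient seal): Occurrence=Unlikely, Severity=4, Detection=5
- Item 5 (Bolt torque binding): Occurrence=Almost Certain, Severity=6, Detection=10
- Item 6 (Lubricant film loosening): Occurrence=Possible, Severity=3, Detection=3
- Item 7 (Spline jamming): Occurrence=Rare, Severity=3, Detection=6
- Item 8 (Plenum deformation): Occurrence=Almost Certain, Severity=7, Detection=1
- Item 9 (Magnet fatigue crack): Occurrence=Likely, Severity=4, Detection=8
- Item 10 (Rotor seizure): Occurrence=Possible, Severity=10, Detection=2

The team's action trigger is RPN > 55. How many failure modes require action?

RPN = Severity × Occurrence × Detection:
  Item 3: 5 × 6 × 10 = 300
  Item 4: 4 × 4 × 5 = 80
  Item 5: 6 × 9 × 10 = 540
  Item 6: 3 × 6 × 3 = 54
  Item 7: 3 × 2 × 6 = 36
  Item 8: 7 × 9 × 1 = 63
  Item 9: 4 × 8 × 8 = 256
  Item 10: 10 × 6 × 2 = 120
Modes with RPN > 55: Item 3 (300), Item 4 (80), Item 5 (540), Item 8 (63), Item 9 (256), Item 10 (120) → 6.

6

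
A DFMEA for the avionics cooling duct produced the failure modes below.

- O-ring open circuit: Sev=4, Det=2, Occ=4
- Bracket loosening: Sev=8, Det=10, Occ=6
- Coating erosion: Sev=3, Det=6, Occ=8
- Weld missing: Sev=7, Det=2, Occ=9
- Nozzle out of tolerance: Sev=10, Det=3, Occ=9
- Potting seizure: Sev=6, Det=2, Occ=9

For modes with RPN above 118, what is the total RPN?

1020

RPN = Severity × Occurrence × Detection:
  O-ring open circuit: 4 × 4 × 2 = 32
  Bracket loosening: 8 × 6 × 10 = 480
  Coating erosion: 3 × 8 × 6 = 144
  Weld missing: 7 × 9 × 2 = 126
  Nozzle out of tolerance: 10 × 9 × 3 = 270
  Potting seizure: 6 × 9 × 2 = 108
RPN > 118: Bracket loosening (480), Coating erosion (144), Weld missing (126), Nozzle out of tolerance (270).
Sum: 480 + 144 + 126 + 270 = 1020.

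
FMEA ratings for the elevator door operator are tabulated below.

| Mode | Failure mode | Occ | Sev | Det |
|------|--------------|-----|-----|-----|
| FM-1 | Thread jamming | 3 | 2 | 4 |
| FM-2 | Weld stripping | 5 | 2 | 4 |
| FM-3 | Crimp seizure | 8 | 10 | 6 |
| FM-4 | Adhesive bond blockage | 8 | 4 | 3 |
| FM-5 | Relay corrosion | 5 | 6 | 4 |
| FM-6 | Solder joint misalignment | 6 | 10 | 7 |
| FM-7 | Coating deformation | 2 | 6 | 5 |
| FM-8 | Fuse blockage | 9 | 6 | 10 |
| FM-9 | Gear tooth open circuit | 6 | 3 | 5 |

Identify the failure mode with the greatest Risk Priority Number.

FM-8

RPN = Severity × Occurrence × Detection:
  FM-1: 2 × 3 × 4 = 24
  FM-2: 2 × 5 × 4 = 40
  FM-3: 10 × 8 × 6 = 480
  FM-4: 4 × 8 × 3 = 96
  FM-5: 6 × 5 × 4 = 120
  FM-6: 10 × 6 × 7 = 420
  FM-7: 6 × 2 × 5 = 60
  FM-8: 6 × 9 × 10 = 540
  FM-9: 3 × 6 × 5 = 90
Highest RPN is 540 → FM-8.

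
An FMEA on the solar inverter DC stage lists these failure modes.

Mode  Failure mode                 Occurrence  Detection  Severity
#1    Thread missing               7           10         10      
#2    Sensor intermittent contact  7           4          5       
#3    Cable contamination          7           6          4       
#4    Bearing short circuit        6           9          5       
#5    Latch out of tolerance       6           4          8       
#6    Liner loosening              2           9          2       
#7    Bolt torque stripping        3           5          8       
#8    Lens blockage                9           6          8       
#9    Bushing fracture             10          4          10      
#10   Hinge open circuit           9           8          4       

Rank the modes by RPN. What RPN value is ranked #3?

400

RPN = Severity × Occurrence × Detection:
  #1: 10 × 7 × 10 = 700
  #2: 5 × 7 × 4 = 140
  #3: 4 × 7 × 6 = 168
  #4: 5 × 6 × 9 = 270
  #5: 8 × 6 × 4 = 192
  #6: 2 × 2 × 9 = 36
  #7: 8 × 3 × 5 = 120
  #8: 8 × 9 × 6 = 432
  #9: 10 × 10 × 4 = 400
  #10: 4 × 9 × 8 = 288
Sorted descending: 700, 432, 400, 288, 270, 192, 168, 140, 120, 36.
The third-highest RPN is 400 (#9).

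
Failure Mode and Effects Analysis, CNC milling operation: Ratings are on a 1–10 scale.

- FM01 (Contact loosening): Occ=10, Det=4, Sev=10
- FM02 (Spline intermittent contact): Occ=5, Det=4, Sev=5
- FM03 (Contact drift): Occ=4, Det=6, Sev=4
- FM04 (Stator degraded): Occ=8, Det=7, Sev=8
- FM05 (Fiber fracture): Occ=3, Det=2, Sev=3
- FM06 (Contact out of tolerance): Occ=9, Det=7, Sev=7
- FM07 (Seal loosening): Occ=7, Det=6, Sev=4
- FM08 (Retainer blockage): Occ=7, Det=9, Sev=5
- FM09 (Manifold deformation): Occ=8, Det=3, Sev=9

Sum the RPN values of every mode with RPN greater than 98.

2088

RPN = Severity × Occurrence × Detection:
  FM01: 10 × 10 × 4 = 400
  FM02: 5 × 5 × 4 = 100
  FM03: 4 × 4 × 6 = 96
  FM04: 8 × 8 × 7 = 448
  FM05: 3 × 3 × 2 = 18
  FM06: 7 × 9 × 7 = 441
  FM07: 4 × 7 × 6 = 168
  FM08: 5 × 7 × 9 = 315
  FM09: 9 × 8 × 3 = 216
RPN > 98: FM01 (400), FM02 (100), FM04 (448), FM06 (441), FM07 (168), FM08 (315), FM09 (216).
Sum: 400 + 100 + 448 + 441 + 168 + 315 + 216 = 2088.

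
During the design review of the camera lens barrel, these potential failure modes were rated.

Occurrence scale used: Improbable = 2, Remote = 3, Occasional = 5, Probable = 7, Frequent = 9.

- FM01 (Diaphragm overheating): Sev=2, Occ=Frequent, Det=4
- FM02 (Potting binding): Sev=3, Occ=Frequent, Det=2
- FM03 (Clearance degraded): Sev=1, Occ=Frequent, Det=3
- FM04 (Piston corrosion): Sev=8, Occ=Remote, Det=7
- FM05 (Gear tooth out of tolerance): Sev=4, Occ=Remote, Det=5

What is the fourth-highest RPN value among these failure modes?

RPN = Severity × Occurrence × Detection:
  FM01: 2 × 9 × 4 = 72
  FM02: 3 × 9 × 2 = 54
  FM03: 1 × 9 × 3 = 27
  FM04: 8 × 3 × 7 = 168
  FM05: 4 × 3 × 5 = 60
Sorted descending: 168, 72, 60, 54, 27.
The fourth-highest RPN is 54 (FM02).

54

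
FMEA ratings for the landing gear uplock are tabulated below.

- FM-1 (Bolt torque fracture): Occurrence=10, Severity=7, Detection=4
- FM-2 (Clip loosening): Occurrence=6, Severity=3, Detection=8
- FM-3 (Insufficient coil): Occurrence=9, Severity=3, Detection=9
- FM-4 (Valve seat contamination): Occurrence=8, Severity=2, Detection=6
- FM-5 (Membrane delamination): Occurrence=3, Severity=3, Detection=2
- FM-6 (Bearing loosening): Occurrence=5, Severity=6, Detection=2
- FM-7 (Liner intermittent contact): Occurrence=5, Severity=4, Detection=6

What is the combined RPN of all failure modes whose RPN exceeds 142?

RPN = Severity × Occurrence × Detection:
  FM-1: 7 × 10 × 4 = 280
  FM-2: 3 × 6 × 8 = 144
  FM-3: 3 × 9 × 9 = 243
  FM-4: 2 × 8 × 6 = 96
  FM-5: 3 × 3 × 2 = 18
  FM-6: 6 × 5 × 2 = 60
  FM-7: 4 × 5 × 6 = 120
RPN > 142: FM-1 (280), FM-2 (144), FM-3 (243).
Sum: 280 + 144 + 243 = 667.

667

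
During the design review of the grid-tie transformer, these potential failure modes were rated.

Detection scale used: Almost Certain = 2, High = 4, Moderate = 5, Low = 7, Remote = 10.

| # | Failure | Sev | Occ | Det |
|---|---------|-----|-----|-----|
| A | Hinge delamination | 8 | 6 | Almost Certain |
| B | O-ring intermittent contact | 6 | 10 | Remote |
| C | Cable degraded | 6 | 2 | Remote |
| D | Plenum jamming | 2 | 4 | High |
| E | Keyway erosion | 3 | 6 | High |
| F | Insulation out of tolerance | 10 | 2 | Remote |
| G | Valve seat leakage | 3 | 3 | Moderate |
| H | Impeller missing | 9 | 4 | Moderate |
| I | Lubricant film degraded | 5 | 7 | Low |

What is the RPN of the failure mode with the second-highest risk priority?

245

RPN = Severity × Occurrence × Detection:
  A: 8 × 6 × 2 = 96
  B: 6 × 10 × 10 = 600
  C: 6 × 2 × 10 = 120
  D: 2 × 4 × 4 = 32
  E: 3 × 6 × 4 = 72
  F: 10 × 2 × 10 = 200
  G: 3 × 3 × 5 = 45
  H: 9 × 4 × 5 = 180
  I: 5 × 7 × 7 = 245
Sorted descending: 600, 245, 200, 180, 120, 96, 72, 45, 32.
The second-highest RPN is 245 (I).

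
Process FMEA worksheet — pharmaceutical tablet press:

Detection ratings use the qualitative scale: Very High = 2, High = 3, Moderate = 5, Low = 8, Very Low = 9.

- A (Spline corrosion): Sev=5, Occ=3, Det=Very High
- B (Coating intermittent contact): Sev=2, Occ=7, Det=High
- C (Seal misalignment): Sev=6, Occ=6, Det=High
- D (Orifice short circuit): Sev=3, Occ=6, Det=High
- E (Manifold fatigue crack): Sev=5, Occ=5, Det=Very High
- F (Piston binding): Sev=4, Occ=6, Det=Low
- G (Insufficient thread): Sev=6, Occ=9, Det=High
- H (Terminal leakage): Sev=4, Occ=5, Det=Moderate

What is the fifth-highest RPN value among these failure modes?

54

RPN = Severity × Occurrence × Detection:
  A: 5 × 3 × 2 = 30
  B: 2 × 7 × 3 = 42
  C: 6 × 6 × 3 = 108
  D: 3 × 6 × 3 = 54
  E: 5 × 5 × 2 = 50
  F: 4 × 6 × 8 = 192
  G: 6 × 9 × 3 = 162
  H: 4 × 5 × 5 = 100
Sorted descending: 192, 162, 108, 100, 54, 50, 42, 30.
The fifth-highest RPN is 54 (D).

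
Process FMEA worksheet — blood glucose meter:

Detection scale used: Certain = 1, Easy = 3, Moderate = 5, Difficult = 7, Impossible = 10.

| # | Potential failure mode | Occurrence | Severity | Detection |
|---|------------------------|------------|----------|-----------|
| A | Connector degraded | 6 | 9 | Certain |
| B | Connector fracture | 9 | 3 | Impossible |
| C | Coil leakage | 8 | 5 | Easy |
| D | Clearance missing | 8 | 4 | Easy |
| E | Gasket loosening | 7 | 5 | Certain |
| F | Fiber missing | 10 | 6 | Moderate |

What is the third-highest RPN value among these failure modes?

120

RPN = Severity × Occurrence × Detection:
  A: 9 × 6 × 1 = 54
  B: 3 × 9 × 10 = 270
  C: 5 × 8 × 3 = 120
  D: 4 × 8 × 3 = 96
  E: 5 × 7 × 1 = 35
  F: 6 × 10 × 5 = 300
Sorted descending: 300, 270, 120, 96, 54, 35.
The third-highest RPN is 120 (C).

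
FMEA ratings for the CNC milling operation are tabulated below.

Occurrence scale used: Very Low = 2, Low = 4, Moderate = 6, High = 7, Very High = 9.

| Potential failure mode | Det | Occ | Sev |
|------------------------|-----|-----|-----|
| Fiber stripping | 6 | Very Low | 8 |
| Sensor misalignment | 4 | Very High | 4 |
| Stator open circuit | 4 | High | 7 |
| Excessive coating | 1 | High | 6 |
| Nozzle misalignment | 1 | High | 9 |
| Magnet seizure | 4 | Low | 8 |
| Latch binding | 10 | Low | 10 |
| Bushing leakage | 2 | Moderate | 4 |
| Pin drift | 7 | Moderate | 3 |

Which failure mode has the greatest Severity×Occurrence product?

Criticality = Severity × Occurrence:
  Fiber stripping: 8 × 2 = 16
  Sensor misalignment: 4 × 9 = 36
  Stator open circuit: 7 × 7 = 49
  Excessive coating: 6 × 7 = 42
  Nozzle misalignment: 9 × 7 = 63
  Magnet seizure: 8 × 4 = 32
  Latch binding: 10 × 4 = 40
  Bushing leakage: 4 × 6 = 24
  Pin drift: 3 × 6 = 18
Highest criticality is 63 → Nozzle misalignment.

Nozzle misalignment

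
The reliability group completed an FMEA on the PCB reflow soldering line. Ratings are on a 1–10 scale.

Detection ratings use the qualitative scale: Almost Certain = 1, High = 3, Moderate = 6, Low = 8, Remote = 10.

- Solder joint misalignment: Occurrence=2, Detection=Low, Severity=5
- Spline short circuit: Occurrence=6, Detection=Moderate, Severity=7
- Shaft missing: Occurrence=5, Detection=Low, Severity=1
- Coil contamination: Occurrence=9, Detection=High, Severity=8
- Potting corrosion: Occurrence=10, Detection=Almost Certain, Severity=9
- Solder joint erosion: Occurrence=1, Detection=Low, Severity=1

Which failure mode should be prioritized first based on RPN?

Spline short circuit

RPN = Severity × Occurrence × Detection:
  Solder joint misalignment: 5 × 2 × 8 = 80
  Spline short circuit: 7 × 6 × 6 = 252
  Shaft missing: 1 × 5 × 8 = 40
  Coil contamination: 8 × 9 × 3 = 216
  Potting corrosion: 9 × 10 × 1 = 90
  Solder joint erosion: 1 × 1 × 8 = 8
Highest RPN is 252 → Spline short circuit.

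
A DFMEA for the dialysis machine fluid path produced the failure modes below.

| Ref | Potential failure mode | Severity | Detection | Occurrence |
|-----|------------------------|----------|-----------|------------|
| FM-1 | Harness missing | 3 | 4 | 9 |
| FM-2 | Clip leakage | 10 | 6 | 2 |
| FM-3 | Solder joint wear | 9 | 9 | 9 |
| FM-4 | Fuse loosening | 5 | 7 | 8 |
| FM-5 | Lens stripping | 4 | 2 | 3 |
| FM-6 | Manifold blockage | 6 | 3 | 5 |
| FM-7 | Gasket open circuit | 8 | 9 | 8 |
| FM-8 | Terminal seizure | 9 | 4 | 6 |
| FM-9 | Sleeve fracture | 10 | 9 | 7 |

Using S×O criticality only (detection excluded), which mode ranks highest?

Criticality = Severity × Occurrence:
  FM-1: 3 × 9 = 27
  FM-2: 10 × 2 = 20
  FM-3: 9 × 9 = 81
  FM-4: 5 × 8 = 40
  FM-5: 4 × 3 = 12
  FM-6: 6 × 5 = 30
  FM-7: 8 × 8 = 64
  FM-8: 9 × 6 = 54
  FM-9: 10 × 7 = 70
Highest criticality is 81 → FM-3.

FM-3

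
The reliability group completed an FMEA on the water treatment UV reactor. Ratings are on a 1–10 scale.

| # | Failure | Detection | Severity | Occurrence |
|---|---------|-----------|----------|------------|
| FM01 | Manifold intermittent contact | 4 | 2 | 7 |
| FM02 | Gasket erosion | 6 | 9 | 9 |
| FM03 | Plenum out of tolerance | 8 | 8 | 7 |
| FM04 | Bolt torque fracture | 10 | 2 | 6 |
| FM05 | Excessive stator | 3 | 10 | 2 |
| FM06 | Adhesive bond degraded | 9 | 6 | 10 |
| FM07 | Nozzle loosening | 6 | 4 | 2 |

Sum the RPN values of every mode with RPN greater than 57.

1654

RPN = Severity × Occurrence × Detection:
  FM01: 2 × 7 × 4 = 56
  FM02: 9 × 9 × 6 = 486
  FM03: 8 × 7 × 8 = 448
  FM04: 2 × 6 × 10 = 120
  FM05: 10 × 2 × 3 = 60
  FM06: 6 × 10 × 9 = 540
  FM07: 4 × 2 × 6 = 48
RPN > 57: FM02 (486), FM03 (448), FM04 (120), FM05 (60), FM06 (540).
Sum: 486 + 448 + 120 + 60 + 540 = 1654.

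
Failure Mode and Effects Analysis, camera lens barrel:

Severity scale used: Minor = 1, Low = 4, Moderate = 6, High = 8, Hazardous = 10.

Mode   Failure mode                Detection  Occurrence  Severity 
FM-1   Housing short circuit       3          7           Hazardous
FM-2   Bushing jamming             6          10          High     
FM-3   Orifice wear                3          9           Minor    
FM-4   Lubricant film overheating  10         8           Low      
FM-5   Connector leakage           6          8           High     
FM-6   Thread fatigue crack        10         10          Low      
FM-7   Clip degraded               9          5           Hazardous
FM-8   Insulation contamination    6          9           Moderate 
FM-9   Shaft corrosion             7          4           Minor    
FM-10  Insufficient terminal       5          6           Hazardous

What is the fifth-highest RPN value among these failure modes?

RPN = Severity × Occurrence × Detection:
  FM-1: 10 × 7 × 3 = 210
  FM-2: 8 × 10 × 6 = 480
  FM-3: 1 × 9 × 3 = 27
  FM-4: 4 × 8 × 10 = 320
  FM-5: 8 × 8 × 6 = 384
  FM-6: 4 × 10 × 10 = 400
  FM-7: 10 × 5 × 9 = 450
  FM-8: 6 × 9 × 6 = 324
  FM-9: 1 × 4 × 7 = 28
  FM-10: 10 × 6 × 5 = 300
Sorted descending: 480, 450, 400, 384, 324, 320, 300, 210, 28, 27.
The fifth-highest RPN is 324 (FM-8).

324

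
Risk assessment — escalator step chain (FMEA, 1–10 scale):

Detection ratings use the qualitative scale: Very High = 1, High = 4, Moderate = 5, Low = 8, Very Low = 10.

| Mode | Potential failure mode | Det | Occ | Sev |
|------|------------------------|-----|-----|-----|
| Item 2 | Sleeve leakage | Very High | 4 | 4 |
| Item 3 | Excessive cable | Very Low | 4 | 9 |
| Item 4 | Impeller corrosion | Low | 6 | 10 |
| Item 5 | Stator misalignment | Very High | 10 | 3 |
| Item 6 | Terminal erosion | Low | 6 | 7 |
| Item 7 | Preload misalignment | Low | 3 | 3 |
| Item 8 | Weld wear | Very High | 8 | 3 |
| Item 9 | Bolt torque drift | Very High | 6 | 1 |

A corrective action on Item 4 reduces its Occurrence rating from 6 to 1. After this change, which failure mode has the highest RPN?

RPN = Severity × Occurrence × Detection:
  Item 2: 4 × 4 × 1 = 16
  Item 3: 9 × 4 × 10 = 360
  Item 4: 10 × 6 × 8 = 480
  Item 5: 3 × 10 × 1 = 30
  Item 6: 7 × 6 × 8 = 336
  Item 7: 3 × 3 × 8 = 72
  Item 8: 3 × 8 × 1 = 24
  Item 9: 1 × 6 × 1 = 6
After action: Item 4 → 10 × 1 × 8 = 80.
Revised RPNs: Item 3=360, Item 6=336, Item 4=80, Item 7=72, Item 5=30, Item 8=24, Item 2=16, Item 9=6.
Highest is now Item 3 (360).

Item 3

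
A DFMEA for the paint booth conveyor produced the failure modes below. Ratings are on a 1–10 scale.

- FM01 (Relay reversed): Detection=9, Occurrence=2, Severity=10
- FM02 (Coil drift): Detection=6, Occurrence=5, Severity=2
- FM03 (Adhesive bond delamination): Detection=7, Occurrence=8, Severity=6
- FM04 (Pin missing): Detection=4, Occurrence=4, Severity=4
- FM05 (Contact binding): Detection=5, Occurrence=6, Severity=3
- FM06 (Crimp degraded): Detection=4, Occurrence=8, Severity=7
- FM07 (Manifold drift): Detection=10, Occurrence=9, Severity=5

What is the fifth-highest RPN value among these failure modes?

90

RPN = Severity × Occurrence × Detection:
  FM01: 10 × 2 × 9 = 180
  FM02: 2 × 5 × 6 = 60
  FM03: 6 × 8 × 7 = 336
  FM04: 4 × 4 × 4 = 64
  FM05: 3 × 6 × 5 = 90
  FM06: 7 × 8 × 4 = 224
  FM07: 5 × 9 × 10 = 450
Sorted descending: 450, 336, 224, 180, 90, 64, 60.
The fifth-highest RPN is 90 (FM05).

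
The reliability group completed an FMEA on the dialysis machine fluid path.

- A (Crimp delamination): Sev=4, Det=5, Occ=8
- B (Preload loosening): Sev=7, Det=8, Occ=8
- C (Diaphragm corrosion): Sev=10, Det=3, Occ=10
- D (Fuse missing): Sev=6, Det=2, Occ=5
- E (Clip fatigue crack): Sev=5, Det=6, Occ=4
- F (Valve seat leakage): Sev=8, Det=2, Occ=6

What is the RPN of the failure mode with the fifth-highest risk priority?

RPN = Severity × Occurrence × Detection:
  A: 4 × 8 × 5 = 160
  B: 7 × 8 × 8 = 448
  C: 10 × 10 × 3 = 300
  D: 6 × 5 × 2 = 60
  E: 5 × 4 × 6 = 120
  F: 8 × 6 × 2 = 96
Sorted descending: 448, 300, 160, 120, 96, 60.
The fifth-highest RPN is 96 (F).

96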